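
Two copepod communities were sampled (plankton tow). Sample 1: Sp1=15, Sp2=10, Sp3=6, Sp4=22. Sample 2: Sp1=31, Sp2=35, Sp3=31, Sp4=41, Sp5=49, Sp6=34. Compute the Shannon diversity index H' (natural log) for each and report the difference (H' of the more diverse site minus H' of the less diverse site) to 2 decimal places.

Sample 1: N=53, proportions 0.283, 0.1887, 0.1132, 0.4151, giving H' = 1.2835 (working shown to 4 dp, full precision carried).
Sample 2: N=221, proportions 0.1403, 0.1584, 0.1403, 0.1855, 0.2217, 0.1538, giving H' = 1.7774.
Difference = |1.2835 − 1.7774| = 0.4939, i.e. 0.49 to 2 decimal places.

0.49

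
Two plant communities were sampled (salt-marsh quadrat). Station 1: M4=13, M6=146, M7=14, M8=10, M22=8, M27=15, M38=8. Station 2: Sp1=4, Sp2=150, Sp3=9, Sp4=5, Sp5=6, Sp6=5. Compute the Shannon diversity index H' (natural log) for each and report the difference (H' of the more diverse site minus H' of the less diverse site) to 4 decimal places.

Station 1: N=214, proportions 0.060748, 0.682243, 0.065421, 0.046729, 0.037383, 0.070093, 0.037383, giving H' = 1.184596 (working shown to 6 dp, full precision carried).
Station 2: N=179, proportions 0.022346, 0.837989, 0.050279, 0.027933, 0.03352, 0.027933, giving H' = 0.697104.
Difference = |1.184596 − 0.697104| = 0.487492, i.e. 0.4875 to 4 decimal places.

0.4875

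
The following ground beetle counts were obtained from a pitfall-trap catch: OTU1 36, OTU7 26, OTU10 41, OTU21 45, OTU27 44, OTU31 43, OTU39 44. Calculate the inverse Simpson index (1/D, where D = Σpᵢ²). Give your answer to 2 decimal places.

6.83

Total N = 36+26+41+45+44+43+44 = 279, so the proportions are 0.129032, 0.09319, 0.146953, 0.16129, 0.157706, 0.154122, 0.157706 (working shown to 6 dp, full precision carried).
D = 0.129032² + 0.09319² + 0.146953² + 0.16129² + 0.157706² + 0.154122² + 0.157706² = 0.016649 + 0.008684 + 0.021595 + 0.026015 + 0.024871 + 0.023754 + 0.024871 = 0.146440.
So 1/D = 6.8288, i.e. 6.83 to 2 decimal places.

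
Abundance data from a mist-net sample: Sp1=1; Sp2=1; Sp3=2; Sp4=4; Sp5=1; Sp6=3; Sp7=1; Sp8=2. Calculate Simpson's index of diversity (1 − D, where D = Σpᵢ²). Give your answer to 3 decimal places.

Total N = 1+1+2+4+1+3+1+2 = 15, so the proportions are 0.06667, 0.06667, 0.13333, 0.26667, 0.06667, 0.2, 0.06667, 0.13333 (working shown to 5 dp, full precision carried).
D = 0.06667² + 0.06667² + 0.13333² + 0.26667² + 0.06667² + 0.2² + 0.06667² + 0.13333² = 0.00444 + 0.00444 + 0.01778 + 0.07111 + 0.00444 + 0.04000 + 0.00444 + 0.01778 = 0.16444.
So 1 − D = 0.83556, i.e. 0.836 to 3 decimal places.

0.836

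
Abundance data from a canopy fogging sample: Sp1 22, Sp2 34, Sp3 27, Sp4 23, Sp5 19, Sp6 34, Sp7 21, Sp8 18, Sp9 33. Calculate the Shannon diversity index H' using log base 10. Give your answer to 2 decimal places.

Total N = 22+34+27+23+19+34+21+18+33 = 231, so the proportions are 0.0952, 0.1472, 0.1169, 0.0996, 0.0823, 0.1472, 0.0909, 0.0779, 0.1429 (working shown to 4 dp, full precision carried).
Each pᵢ log₁₀ pᵢ term: 0.0952×(-1.0212)=-0.0973, 0.1472×(-0.8321)=-0.1225, 0.1169×(-0.9322)=-0.1090, 0.0996×(-1.0019)=-0.0998, 0.0823×(-1.0849)=-0.0892, 0.1472×(-0.8321)=-0.1225, 0.0909×(-1.0414)=-0.0947, 0.0779×(-1.1083)=-0.0864, 0.1429×(-0.8451)=-0.1207.
Sum = -0.9419, so H' = 0.94.

0.94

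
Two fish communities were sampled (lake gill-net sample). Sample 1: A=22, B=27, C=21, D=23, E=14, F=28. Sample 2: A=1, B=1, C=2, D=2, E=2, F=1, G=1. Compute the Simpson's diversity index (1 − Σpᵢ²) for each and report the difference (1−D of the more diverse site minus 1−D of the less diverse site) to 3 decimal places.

0.014

Sample 1: N=135, proportions 0.16296, 0.2, 0.15556, 0.17037, 0.1037, 0.20741, giving 1−D = 0.82645 (working shown to 5 dp, full precision carried).
Sample 2: N=10, proportions 0.1, 0.1, 0.2, 0.2, 0.2, 0.1, 0.1, giving 1−D = 0.84000.
Difference = |0.82645 − 0.84000| = 0.01355, i.e. 0.014 to 3 decimal places.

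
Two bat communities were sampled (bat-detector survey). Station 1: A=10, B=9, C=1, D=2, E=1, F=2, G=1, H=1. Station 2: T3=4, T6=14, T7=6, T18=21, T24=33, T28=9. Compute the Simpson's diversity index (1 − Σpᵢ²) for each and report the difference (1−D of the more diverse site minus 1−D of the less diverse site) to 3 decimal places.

Station 1: N=27, proportions 0.37037, 0.33333, 0.03704, 0.07407, 0.03704, 0.07407, 0.03704, 0.03704, giving 1−D = 0.73525 (working shown to 5 dp, full precision carried).
Station 2: N=87, proportions 0.04598, 0.16092, 0.06897, 0.24138, 0.37931, 0.10345, giving 1−D = 0.75439.
Difference = |0.73525 − 0.75439| = 0.01914, i.e. 0.019 to 3 decimal places.

0.019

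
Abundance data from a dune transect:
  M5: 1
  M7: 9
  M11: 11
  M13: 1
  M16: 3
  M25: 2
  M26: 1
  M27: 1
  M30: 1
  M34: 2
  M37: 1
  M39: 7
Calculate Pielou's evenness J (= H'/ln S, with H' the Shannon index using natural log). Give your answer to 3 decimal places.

Total N = 1+9+11+1+3+2+1+1+1+2+1+7 = 40, so the proportions are 0.025, 0.225, 0.275, 0.025, 0.075, 0.05, 0.025, 0.025, 0.025, 0.05, 0.025, 0.175 (working shown to 5 dp, full precision carried).
H' = −Σ pᵢ ln pᵢ = −((-0.09222) + (-0.33562) + (-0.35502) + (-0.09222) + (-0.19427) + (-0.14979) + (-0.09222) + (-0.09222) + (-0.09222) + (-0.14979) + (-0.09222) + (-0.30502)) = 2.04284.
With S = 12 species, ln S = 2.48491, so J = 2.04284/2.48491 = 0.82210, i.e. 0.822 to 3 decimal places.

0.822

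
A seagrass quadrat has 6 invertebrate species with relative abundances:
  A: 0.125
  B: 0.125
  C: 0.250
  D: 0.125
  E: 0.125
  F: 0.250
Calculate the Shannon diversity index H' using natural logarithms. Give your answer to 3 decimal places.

1.733

Each pᵢ ln pᵢ term (working shown to 5 dp, full precision carried): 0.125×(-2.07944)=-0.25993, 0.125×(-2.07944)=-0.25993, 0.25×(-1.38629)=-0.34657, 0.125×(-2.07944)=-0.25993, 0.125×(-2.07944)=-0.25993, 0.25×(-1.38629)=-0.34657.
Sum = -1.73287, so H' = 1.733.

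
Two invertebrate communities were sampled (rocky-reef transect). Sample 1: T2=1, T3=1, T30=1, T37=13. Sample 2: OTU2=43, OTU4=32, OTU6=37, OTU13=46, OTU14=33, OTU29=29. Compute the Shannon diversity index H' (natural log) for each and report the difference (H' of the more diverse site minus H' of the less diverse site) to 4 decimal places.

1.0896

Sample 1: N=16, proportions 0.0625, 0.0625, 0.0625, 0.8125, giving H' = 0.688567 (working shown to 6 dp, full precision carried).
Sample 2: N=220, proportions 0.195455, 0.145455, 0.168182, 0.209091, 0.15, 0.131818, giving H' = 1.778205.
Difference = |0.688567 − 1.778205| = 1.089638, i.e. 1.0896 to 4 decimal places.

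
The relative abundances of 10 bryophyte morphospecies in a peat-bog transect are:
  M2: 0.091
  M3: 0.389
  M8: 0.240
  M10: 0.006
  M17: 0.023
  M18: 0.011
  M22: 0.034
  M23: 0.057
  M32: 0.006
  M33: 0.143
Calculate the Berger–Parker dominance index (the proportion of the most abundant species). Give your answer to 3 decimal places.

The largest proportion is 0.389, i.e. d = 0.389 to 3 decimal places.

0.389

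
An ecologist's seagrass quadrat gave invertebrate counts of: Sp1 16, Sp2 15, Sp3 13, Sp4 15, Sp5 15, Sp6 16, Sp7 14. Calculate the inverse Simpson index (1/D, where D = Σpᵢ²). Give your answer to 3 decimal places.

6.969

Total N = 16+15+13+15+15+16+14 = 104, so the proportions are 0.1538462, 0.1442308, 0.125, 0.1442308, 0.1442308, 0.1538462, 0.1346154 (working shown to 7 dp, full precision carried).
D = 0.1538462² + 0.1442308² + 0.125² + 0.1442308² + 0.1442308² + 0.1538462² + 0.1346154² = 0.0236686 + 0.0208025 + 0.0156250 + 0.0208025 + 0.0208025 + 0.0236686 + 0.0181213 = 0.1434911.
So 1/D = 6.96907, i.e. 6.969 to 3 decimal places.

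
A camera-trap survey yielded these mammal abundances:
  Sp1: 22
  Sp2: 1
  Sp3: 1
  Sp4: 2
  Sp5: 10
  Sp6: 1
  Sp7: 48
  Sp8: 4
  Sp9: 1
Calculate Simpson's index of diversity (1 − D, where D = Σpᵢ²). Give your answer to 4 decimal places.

Total N = 22+1+1+2+10+1+48+4+1 = 90, so the proportions are 0.244444, 0.011111, 0.011111, 0.022222, 0.111111, 0.011111, 0.533333, 0.044444, 0.011111 (working shown to 6 dp, full precision carried).
D = 0.244444² + 0.011111² + 0.011111² + 0.022222² + 0.111111² + 0.011111² + 0.533333² + 0.044444² + 0.011111² = 0.059753 + 0.000123 + 0.000123 + 0.000494 + 0.012346 + 0.000123 + 0.284444 + 0.001975 + 0.000123 = 0.359506.
So 1 − D = 0.640494, i.e. 0.6405 to 4 decimal places.

0.6405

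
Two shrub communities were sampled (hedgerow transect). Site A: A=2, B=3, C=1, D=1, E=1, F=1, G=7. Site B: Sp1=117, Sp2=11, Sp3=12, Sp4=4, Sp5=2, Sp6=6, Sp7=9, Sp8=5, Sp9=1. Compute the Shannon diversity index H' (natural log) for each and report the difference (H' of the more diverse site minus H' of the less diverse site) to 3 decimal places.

Site A: N=16, proportions 0.125, 0.1875, 0.0625, 0.0625, 0.0625, 0.0625, 0.4375, giving H' = 1.62862 (working shown to 5 dp, full precision carried).
Site B: N=167, proportions 0.7006, 0.06587, 0.07186, 0.02395, 0.01198, 0.03593, 0.05389, 0.02994, 0.00599, giving H' = 1.17264.
Difference = |1.62862 − 1.17264| = 0.45598, i.e. 0.456 to 3 decimal places.

0.456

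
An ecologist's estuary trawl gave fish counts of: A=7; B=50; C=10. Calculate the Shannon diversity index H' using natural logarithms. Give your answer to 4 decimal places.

Total N = 7+50+10 = 67, so the proportions are 0.104478, 0.746269, 0.149254 (working shown to 6 dp, full precision carried).
Each pᵢ ln pᵢ term: 0.104478×(-2.258782)=-0.235992, 0.746269×(-0.292670)=-0.218410, 0.149254×(-1.902108)=-0.283897.
Sum = -0.738299, so H' = 0.7383.

0.7383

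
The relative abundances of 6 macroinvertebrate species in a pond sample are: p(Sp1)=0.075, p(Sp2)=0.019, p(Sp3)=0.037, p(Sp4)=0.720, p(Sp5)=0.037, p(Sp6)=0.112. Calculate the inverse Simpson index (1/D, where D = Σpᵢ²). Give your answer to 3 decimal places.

D = 0.075² + 0.019² + 0.037² + 0.72² + 0.037² + 0.112² = 0.005625 + 0.000361 + 0.001369 + 0.518400 + 0.001369 + 0.012544 = 0.539668 (working shown to 6 dp, full precision carried).
So 1/D = 1.85299, i.e. 1.853 to 3 decimal places.

1.853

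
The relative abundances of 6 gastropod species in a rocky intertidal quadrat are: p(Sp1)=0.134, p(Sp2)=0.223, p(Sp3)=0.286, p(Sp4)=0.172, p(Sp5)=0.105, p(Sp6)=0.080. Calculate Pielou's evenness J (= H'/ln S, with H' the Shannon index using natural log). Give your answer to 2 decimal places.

0.95

H' = −Σ pᵢ ln pᵢ = −((-0.2693) + (-0.3346) + (-0.3580) + (-0.3028) + (-0.2366) + (-0.2021)) = 1.7034 (working shown to 4 dp, full precision carried).
With S = 6 species, ln S = 1.7918, so J = 1.7034/1.7918 = 0.9507, i.e. 0.95 to 2 decimal places.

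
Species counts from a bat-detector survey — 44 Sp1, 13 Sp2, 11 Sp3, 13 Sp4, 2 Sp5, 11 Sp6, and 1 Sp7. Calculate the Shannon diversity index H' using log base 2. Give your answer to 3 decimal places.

Total N = 44+13+11+13+2+11+1 = 95, so the proportions are 0.46316, 0.13684, 0.11579, 0.13684, 0.02105, 0.11579, 0.01053 (working shown to 5 dp, full precision carried).
Each pᵢ log₂ pᵢ term: 0.46316×(-1.11042)=-0.51430, 0.13684×(-2.86942)=-0.39266, 0.11579×(-3.11042)=-0.36015, 0.13684×(-2.86942)=-0.39266, 0.02105×(-5.56986)=-0.11726, 0.11579×(-3.11042)=-0.36015, 0.01053×(-6.56986)=-0.06916.
Sum = -2.20634, so H' = 2.206.

2.206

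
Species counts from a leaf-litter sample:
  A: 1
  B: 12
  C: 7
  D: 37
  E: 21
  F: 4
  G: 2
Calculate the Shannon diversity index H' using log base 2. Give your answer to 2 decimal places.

2.13

Total N = 1+12+7+37+21+4+2 = 84, so the proportions are 0.0119, 0.1429, 0.0833, 0.4405, 0.25, 0.0476, 0.0238 (working shown to 4 dp, full precision carried).
Each pᵢ log₂ pᵢ term: 0.0119×(-6.3923)=-0.0761, 0.1429×(-2.8074)=-0.4011, 0.0833×(-3.5850)=-0.2987, 0.4405×(-1.1829)=-0.5210, 0.25×(-2.0000)=-0.5000, 0.0476×(-4.3923)=-0.2092, 0.0238×(-5.3923)=-0.1284.
Sum = -2.1345, so H' = 2.13.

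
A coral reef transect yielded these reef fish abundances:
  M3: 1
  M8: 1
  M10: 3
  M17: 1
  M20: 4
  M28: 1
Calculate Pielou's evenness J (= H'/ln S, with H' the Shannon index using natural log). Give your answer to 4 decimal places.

0.8897

Total N = 1+1+3+1+4+1 = 11, so the proportions are 0.090909, 0.090909, 0.272727, 0.090909, 0.363636, 0.090909 (working shown to 6 dp, full precision carried).
H' = −Σ pᵢ ln pᵢ = −((-0.217990) + (-0.217990) + (-0.354350) + (-0.217990) + (-0.367855) + (-0.217990)) = 1.594167.
With S = 6 species, ln S = 1.791759, so J = 1.594167/1.791759 = 0.889721, i.e. 0.8897 to 4 decimal places.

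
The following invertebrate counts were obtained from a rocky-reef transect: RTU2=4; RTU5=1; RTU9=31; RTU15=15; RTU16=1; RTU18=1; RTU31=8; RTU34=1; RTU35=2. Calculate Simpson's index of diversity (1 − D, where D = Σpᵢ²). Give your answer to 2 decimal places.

Total N = 4+1+31+15+1+1+8+1+2 = 64, so the proportions are 0.0625, 0.0156, 0.4844, 0.2344, 0.0156, 0.0156, 0.125, 0.0156, 0.0312 (working shown to 4 dp, full precision carried).
D = 0.0625² + 0.0156² + 0.4844² + 0.2344² + 0.0156² + 0.0156² + 0.125² + 0.0156² + 0.0312² = 0.0039 + 0.0002 + 0.2346 + 0.0549 + 0.0002 + 0.0002 + 0.0156 + 0.0002 + 0.0010 = 0.3110.
So 1 − D = 0.6890, i.e. 0.69 to 2 decimal places.

0.69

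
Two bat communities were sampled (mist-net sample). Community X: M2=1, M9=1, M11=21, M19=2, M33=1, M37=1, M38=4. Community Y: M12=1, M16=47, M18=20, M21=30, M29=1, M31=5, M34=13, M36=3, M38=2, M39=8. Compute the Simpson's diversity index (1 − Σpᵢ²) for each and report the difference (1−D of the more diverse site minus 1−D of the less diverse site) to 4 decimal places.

0.2601

Community X: N=31, proportions 0.032258, 0.032258, 0.677419, 0.064516, 0.032258, 0.032258, 0.129032, giving 1−D = 0.516129 (working shown to 6 dp, full precision carried).
Community Y: N=130, proportions 0.007692, 0.361538, 0.153846, 0.230769, 0.007692, 0.038462, 0.1, 0.023077, 0.015385, 0.061538, giving 1−D = 0.776213.
Difference = |0.516129 − 0.776213| = 0.260084, i.e. 0.2601 to 4 decimal places.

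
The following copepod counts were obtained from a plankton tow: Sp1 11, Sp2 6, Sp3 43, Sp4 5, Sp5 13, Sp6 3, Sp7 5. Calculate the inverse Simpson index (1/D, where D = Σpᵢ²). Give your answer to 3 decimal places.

3.311

Total N = 11+6+43+5+13+3+5 = 86, so the proportions are 0.127907, 0.0697674, 0.5, 0.0581395, 0.1511628, 0.0348837, 0.0581395 (working shown to 7 dp, full precision carried).
D = 0.127907² + 0.0697674² + 0.5² + 0.0581395² + 0.1511628² + 0.0348837² + 0.0581395² = 0.0163602 + 0.0048675 + 0.2500000 + 0.0033802 + 0.0228502 + 0.0012169 + 0.0033802 = 0.3020552.
So 1/D = 3.31065, i.e. 3.311 to 3 decimal places.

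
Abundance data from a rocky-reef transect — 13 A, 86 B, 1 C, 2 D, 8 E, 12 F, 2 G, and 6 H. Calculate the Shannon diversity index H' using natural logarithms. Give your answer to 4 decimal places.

1.2030

Total N = 13+86+1+2+8+12+2+6 = 130, so the proportions are 0.1, 0.661538, 0.007692, 0.015385, 0.061538, 0.092308, 0.015385, 0.046154 (working shown to 6 dp, full precision carried).
Each pᵢ ln pᵢ term: 0.1×(-2.302585)=-0.230259, 0.661538×(-0.413187)=-0.273339, 0.007692×(-4.867534)=-0.037443, 0.015385×(-4.174387)=-0.064221, 0.061538×(-2.788093)=-0.171575, 0.092308×(-2.382628)=-0.219935, 0.015385×(-4.174387)=-0.064221, 0.046154×(-3.075775)=-0.141959.
Sum = -1.202952, so H' = 1.2030.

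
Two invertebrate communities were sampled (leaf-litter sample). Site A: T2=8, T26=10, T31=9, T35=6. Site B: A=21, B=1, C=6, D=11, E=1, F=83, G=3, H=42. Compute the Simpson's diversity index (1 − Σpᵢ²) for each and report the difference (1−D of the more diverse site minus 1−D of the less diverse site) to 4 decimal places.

0.0701

Site A: N=33, proportions 0.2424242, 0.3030303, 0.2727273, 0.1818182, giving 1−D = 0.7419651 (working shown to 7 dp, full precision carried).
Site B: N=168, proportions 0.125, 0.0059524, 0.0357143, 0.0654762, 0.0059524, 0.4940476, 0.0178571, 0.25, giving 1−D = 0.6718396.
Difference = |0.7419651 − 0.6718396| = 0.0701255, i.e. 0.0701 to 4 decimal places.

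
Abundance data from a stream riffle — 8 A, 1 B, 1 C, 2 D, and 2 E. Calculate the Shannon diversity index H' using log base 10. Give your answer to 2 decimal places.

Total N = 8+1+1+2+2 = 14, so the proportions are 0.5714, 0.0714, 0.0714, 0.1429, 0.1429 (working shown to 4 dp, full precision carried).
Each pᵢ log₁₀ pᵢ term: 0.5714×(-0.2430)=-0.1389, 0.0714×(-1.1461)=-0.0819, 0.0714×(-1.1461)=-0.0819, 0.1429×(-0.8451)=-0.1207, 0.1429×(-0.8451)=-0.1207.
Sum = -0.5441, so H' = 0.54.

0.54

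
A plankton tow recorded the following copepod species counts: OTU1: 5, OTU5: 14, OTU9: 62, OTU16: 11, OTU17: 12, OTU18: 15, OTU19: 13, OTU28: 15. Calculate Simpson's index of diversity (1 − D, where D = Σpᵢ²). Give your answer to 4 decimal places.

Total N = 5+14+62+11+12+15+13+15 = 147, so the proportions are 0.034014, 0.095238, 0.421769, 0.07483, 0.081633, 0.102041, 0.088435, 0.102041 (working shown to 6 dp, full precision carried).
D = 0.034014² + 0.095238² + 0.421769² + 0.07483² + 0.081633² + 0.102041² + 0.088435² + 0.102041² = 0.001157 + 0.009070 + 0.177889 + 0.005600 + 0.006664 + 0.010412 + 0.007821 + 0.010412 = 0.229025.
So 1 − D = 0.770975, i.e. 0.7710 to 4 decimal places.

0.7710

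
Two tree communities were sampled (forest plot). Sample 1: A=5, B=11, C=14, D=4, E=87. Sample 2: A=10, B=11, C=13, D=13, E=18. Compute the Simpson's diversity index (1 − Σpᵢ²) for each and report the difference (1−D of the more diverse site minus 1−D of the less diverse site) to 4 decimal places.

Sample 1: N=121, proportions 0.041322, 0.090909, 0.115702, 0.033058, 0.719008, giving 1−D = 0.458575 (working shown to 6 dp, full precision carried).
Sample 2: N=65, proportions 0.153846, 0.169231, 0.2, 0.2, 0.276923, giving 1−D = 0.791006.
Difference = |0.458575 − 0.791006| = 0.332431, i.e. 0.3324 to 4 decimal places.

0.3324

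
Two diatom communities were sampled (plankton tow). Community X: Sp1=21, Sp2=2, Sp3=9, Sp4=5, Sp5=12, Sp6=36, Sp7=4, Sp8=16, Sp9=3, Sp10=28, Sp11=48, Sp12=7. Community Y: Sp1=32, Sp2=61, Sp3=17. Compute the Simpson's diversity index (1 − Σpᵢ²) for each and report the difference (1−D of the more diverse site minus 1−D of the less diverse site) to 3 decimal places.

Community X: N=191, proportions 0.10995, 0.01047, 0.04712, 0.02618, 0.06283, 0.18848, 0.02094, 0.08377, 0.01571, 0.1466, 0.25131, 0.03665, giving 1−D = 0.85173 (working shown to 5 dp, full precision carried).
Community Y: N=110, proportions 0.29091, 0.55455, 0.15455, giving 1−D = 0.58397.
Difference = |0.85173 − 0.58397| = 0.26776, i.e. 0.268 to 3 decimal places.

0.268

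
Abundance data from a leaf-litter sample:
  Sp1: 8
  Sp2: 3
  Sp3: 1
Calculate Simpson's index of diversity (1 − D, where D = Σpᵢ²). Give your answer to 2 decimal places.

0.49

Total N = 8+3+1 = 12, so the proportions are 0.6667, 0.25, 0.0833 (working shown to 4 dp, full precision carried).
D = 0.6667² + 0.25² + 0.0833² = 0.4444 + 0.0625 + 0.0069 = 0.5139.
So 1 − D = 0.4861, i.e. 0.49 to 2 decimal places.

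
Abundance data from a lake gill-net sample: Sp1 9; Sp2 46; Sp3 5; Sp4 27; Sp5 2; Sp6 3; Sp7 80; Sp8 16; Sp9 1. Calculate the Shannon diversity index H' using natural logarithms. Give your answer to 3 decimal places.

Total N = 9+46+5+27+2+3+80+16+1 = 189, so the proportions are 0.04762, 0.24339, 0.02646, 0.14286, 0.01058, 0.01587, 0.42328, 0.08466, 0.00529 (working shown to 5 dp, full precision carried).
Each pᵢ ln pᵢ term: 0.04762×(-3.04452)=-0.14498, 0.24339×(-1.41311)=-0.34393, 0.02646×(-3.63231)=-0.09609, 0.14286×(-1.94591)=-0.27799, 0.01058×(-4.54860)=-0.04813, 0.01587×(-4.14313)=-0.06576, 0.42328×(-0.85972)=-0.36390, 0.08466×(-2.46916)=-0.20903, 0.00529×(-5.24175)=-0.02773.
Sum = -1.57755, so H' = 1.578.

1.578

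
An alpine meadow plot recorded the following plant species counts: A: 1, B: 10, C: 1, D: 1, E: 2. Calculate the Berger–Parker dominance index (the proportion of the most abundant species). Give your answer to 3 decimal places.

Total N = 1+10+1+1+2 = 15, so the proportions are 0.06667, 0.66667, 0.06667, 0.06667, 0.13333 (working shown to 5 dp, full precision carried).
The largest proportion is 0.66667, i.e. d = 0.667 to 3 decimal places.

0.667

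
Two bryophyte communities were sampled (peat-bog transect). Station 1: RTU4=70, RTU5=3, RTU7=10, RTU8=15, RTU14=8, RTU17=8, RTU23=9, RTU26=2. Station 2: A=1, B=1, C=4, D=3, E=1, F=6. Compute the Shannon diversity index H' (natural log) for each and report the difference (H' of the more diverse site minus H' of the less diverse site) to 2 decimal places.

Station 1: N=125, proportions 0.56, 0.024, 0.08, 0.12, 0.064, 0.064, 0.072, 0.016, giving H' = 1.47816 (working shown to 5 dp, full precision carried).
Station 2: N=16, proportions 0.0625, 0.0625, 0.25, 0.1875, 0.0625, 0.375, giving H' = 1.54812.
Difference = |1.47816 − 1.54812| = 0.06996, i.e. 0.07 to 2 decimal places.

0.07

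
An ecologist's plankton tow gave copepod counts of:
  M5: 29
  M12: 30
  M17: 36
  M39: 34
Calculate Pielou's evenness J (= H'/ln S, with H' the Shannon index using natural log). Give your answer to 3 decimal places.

Total N = 29+30+36+34 = 129, so the proportions are 0.22481, 0.23256, 0.27907, 0.26357 (working shown to 5 dp, full precision carried).
H' = −Σ pᵢ ln pᵢ = −((-0.33553) + (-0.33921) + (-0.35617) + (-0.35145)) = 1.38237.
With S = 4 species, ln S = 1.38629, so J = 1.38237/1.38629 = 0.99717, i.e. 0.997 to 3 decimal places.

0.997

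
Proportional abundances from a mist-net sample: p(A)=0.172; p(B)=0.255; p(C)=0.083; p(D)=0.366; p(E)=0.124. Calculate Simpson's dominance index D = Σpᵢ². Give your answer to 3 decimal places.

D = 0.172² + 0.255² + 0.083² + 0.366² + 0.124² = 0.02958 + 0.06502 + 0.00689 + 0.13396 + 0.01538 = 0.25083 (working shown to 5 dp, full precision carried).
To 3 decimal places, D = 0.251.

0.251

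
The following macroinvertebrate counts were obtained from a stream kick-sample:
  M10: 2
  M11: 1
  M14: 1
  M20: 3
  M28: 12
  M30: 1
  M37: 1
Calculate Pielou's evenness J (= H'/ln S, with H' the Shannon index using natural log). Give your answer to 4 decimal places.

Total N = 2+1+1+3+12+1+1 = 21, so the proportions are 0.095238, 0.047619, 0.047619, 0.142857, 0.571429, 0.047619, 0.047619 (working shown to 6 dp, full precision carried).
H' = −Σ pᵢ ln pᵢ = −((-0.223941) + (-0.144977) + (-0.144977) + (-0.277987) + (-0.319780) + (-0.144977) + (-0.144977)) = 1.401617.
With S = 7 species, ln S = 1.945910, so J = 1.401617/1.945910 = 0.720289, i.e. 0.7203 to 4 decimal places.

0.7203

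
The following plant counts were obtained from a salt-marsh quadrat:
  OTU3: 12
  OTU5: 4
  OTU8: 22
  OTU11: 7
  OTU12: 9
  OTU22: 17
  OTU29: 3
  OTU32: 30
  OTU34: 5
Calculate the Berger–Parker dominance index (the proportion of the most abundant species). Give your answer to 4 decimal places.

Total N = 12+4+22+7+9+17+3+30+5 = 109, so the proportions are 0.110092, 0.036697, 0.201835, 0.06422, 0.082569, 0.155963, 0.027523, 0.275229, 0.045872 (working shown to 6 dp, full precision carried).
The largest proportion is 0.275229, i.e. d = 0.2752 to 4 decimal places.

0.2752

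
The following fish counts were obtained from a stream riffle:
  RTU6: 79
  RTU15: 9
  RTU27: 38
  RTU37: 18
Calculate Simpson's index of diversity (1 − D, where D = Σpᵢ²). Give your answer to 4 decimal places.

0.6099

Total N = 79+9+38+18 = 144, so the proportions are 0.548611, 0.0625, 0.263889, 0.125 (working shown to 6 dp, full precision carried).
D = 0.548611² + 0.0625² + 0.263889² + 0.125² = 0.300974 + 0.003906 + 0.069637 + 0.015625 = 0.390143.
So 1 − D = 0.609857, i.e. 0.6099 to 4 decimal places.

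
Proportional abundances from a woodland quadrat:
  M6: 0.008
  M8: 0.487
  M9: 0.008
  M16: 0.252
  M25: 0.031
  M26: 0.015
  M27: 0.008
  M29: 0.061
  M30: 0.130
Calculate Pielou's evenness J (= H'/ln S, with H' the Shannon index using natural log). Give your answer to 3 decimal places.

0.646

H' = −Σ pᵢ ln pᵢ = −((-0.03863) + (-0.35039) + (-0.03863) + (-0.34734) + (-0.10769) + (-0.06300) + (-0.03863) + (-0.17061) + (-0.26523)) = 1.42013 (working shown to 5 dp, full precision carried).
With S = 9 species, ln S = 2.19722, so J = 1.42013/2.19722 = 0.64633, i.e. 0.646 to 3 decimal places.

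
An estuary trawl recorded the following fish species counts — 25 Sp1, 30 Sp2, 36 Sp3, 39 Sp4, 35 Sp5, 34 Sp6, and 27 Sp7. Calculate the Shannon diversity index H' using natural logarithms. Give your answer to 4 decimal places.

1.9351

Total N = 25+30+36+39+35+34+27 = 226, so the proportions are 0.110619, 0.132743, 0.159292, 0.172566, 0.154867, 0.150442, 0.119469 (working shown to 6 dp, full precision carried).
Each pᵢ ln pᵢ term: 0.110619×(-2.201659)=-0.243546, 0.132743×(-2.019338)=-0.268054, 0.159292×(-1.837016)=-0.292622, 0.172566×(-1.756973)=-0.303195, 0.154867×(-1.865187)=-0.288856, 0.150442×(-1.894174)=-0.284964, 0.119469×(-2.124698)=-0.253836.
Sum = -1.935073, so H' = 1.9351.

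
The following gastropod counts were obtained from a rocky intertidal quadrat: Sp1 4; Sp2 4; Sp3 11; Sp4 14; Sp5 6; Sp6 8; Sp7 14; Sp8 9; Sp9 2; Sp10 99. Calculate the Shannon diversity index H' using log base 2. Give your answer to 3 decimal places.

Total N = 4+4+11+14+6+8+14+9+2+99 = 171, so the proportions are 0.02339, 0.02339, 0.06433, 0.08187, 0.03509, 0.04678, 0.08187, 0.05263, 0.0117, 0.57895 (working shown to 5 dp, full precision carried).
Each pᵢ log₂ pᵢ term: 0.02339×(-5.41785)=-0.12673, 0.02339×(-5.41785)=-0.12673, 0.06433×(-3.95842)=-0.25464, 0.08187×(-3.61050)=-0.29560, 0.03509×(-4.83289)=-0.16958, 0.04678×(-4.41785)=-0.20668, 0.08187×(-3.61050)=-0.29560, 0.05263×(-4.24793)=-0.22358, 0.0117×(-6.41785)=-0.07506, 0.57895×(-0.78850)=-0.45650.
Sum = -2.23069, so H' = 2.231.

2.231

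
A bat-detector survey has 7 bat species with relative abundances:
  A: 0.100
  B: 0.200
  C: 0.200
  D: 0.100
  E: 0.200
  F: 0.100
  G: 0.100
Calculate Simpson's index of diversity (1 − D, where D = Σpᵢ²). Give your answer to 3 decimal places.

0.840

D = 0.1² + 0.2² + 0.2² + 0.1² + 0.2² + 0.1² + 0.1² = 0.01000 + 0.04000 + 0.04000 + 0.01000 + 0.04000 + 0.01000 + 0.01000 = 0.16000 (working shown to 5 dp, full precision carried).
So 1 − D = 0.84000, i.e. 0.840 to 3 decimal places.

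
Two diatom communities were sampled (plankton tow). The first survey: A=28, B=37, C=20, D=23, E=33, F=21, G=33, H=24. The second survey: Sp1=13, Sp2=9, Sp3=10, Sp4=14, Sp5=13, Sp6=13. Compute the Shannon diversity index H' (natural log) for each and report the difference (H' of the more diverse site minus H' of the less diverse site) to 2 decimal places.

0.28

The first survey: N=219, proportions 0.1279, 0.1689, 0.0913, 0.105, 0.1507, 0.0959, 0.1507, 0.1096, giving H' = 2.0561 (working shown to 4 dp, full precision carried).
The second survey: N=72, proportions 0.1806, 0.125, 0.1389, 0.1944, 0.1806, 0.1806, giving H' = 1.7797.
Difference = |2.0561 − 1.7797| = 0.2764, i.e. 0.28 to 2 decimal places.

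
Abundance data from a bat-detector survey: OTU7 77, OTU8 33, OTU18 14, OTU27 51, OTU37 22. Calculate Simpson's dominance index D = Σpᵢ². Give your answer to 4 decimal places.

Total N = 77+33+14+51+22 = 197, so the proportions are 0.390863, 0.167513, 0.071066, 0.258883, 0.111675 (working shown to 6 dp, full precision carried).
D = 0.390863² + 0.167513² + 0.071066² + 0.258883² + 0.111675² = 0.152774 + 0.028061 + 0.005050 + 0.067021 + 0.012471 = 0.265377.
To 4 decimal places, D = 0.2654.

0.2654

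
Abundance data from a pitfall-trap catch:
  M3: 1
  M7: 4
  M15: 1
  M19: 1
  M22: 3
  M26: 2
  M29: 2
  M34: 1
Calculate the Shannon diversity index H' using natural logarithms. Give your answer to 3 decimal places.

Total N = 1+4+1+1+3+2+2+1 = 15, so the proportions are 0.06667, 0.26667, 0.06667, 0.06667, 0.2, 0.13333, 0.13333, 0.06667 (working shown to 5 dp, full precision carried).
Each pᵢ ln pᵢ term: 0.06667×(-2.70805)=-0.18054, 0.26667×(-1.32176)=-0.35247, 0.06667×(-2.70805)=-0.18054, 0.06667×(-2.70805)=-0.18054, 0.2×(-1.60944)=-0.32189, 0.13333×(-2.01490)=-0.26865, 0.13333×(-2.01490)=-0.26865, 0.06667×(-2.70805)=-0.18054.
Sum = -1.93381, so H' = 1.934.

1.934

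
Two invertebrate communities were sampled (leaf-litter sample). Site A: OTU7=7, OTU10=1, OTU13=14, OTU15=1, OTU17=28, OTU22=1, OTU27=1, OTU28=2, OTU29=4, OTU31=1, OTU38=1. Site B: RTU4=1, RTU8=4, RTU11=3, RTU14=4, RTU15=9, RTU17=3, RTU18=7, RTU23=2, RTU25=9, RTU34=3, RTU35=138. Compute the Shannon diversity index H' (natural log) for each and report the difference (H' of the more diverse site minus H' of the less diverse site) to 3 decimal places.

Site A: N=61, proportions 0.11475, 0.01639, 0.22951, 0.01639, 0.45902, 0.01639, 0.01639, 0.03279, 0.06557, 0.01639, 0.01639, giving H' = 1.63872 (working shown to 5 dp, full precision carried).
Site B: N=183, proportions 0.00546, 0.02186, 0.01639, 0.02186, 0.04918, 0.01639, 0.03825, 0.01093, 0.04918, 0.01639, 0.7541, giving H' = 1.08109.
Difference = |1.63872 − 1.08109| = 0.55763, i.e. 0.558 to 3 decimal places.

0.558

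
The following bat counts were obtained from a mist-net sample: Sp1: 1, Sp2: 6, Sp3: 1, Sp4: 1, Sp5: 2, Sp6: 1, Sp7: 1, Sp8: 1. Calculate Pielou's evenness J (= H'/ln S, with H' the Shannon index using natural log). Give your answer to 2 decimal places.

Total N = 1+6+1+1+2+1+1+1 = 14, so the proportions are 0.0714, 0.4286, 0.0714, 0.0714, 0.1429, 0.0714, 0.0714, 0.0714 (working shown to 4 dp, full precision carried).
H' = −Σ pᵢ ln pᵢ = −((-0.1885) + (-0.3631) + (-0.1885) + (-0.1885) + (-0.2780) + (-0.1885) + (-0.1885) + (-0.1885)) = 1.7721.
With S = 8 species, ln S = 2.0794, so J = 1.7721/2.0794 = 0.8522, i.e. 0.85 to 2 decimal places.

0.85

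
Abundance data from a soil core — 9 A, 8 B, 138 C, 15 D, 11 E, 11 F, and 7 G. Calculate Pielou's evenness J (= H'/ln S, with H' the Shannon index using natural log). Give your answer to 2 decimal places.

Total N = 9+8+138+15+11+11+7 = 199, so the proportions are 0.0452, 0.0402, 0.6935, 0.0754, 0.0553, 0.0553, 0.0352 (working shown to 4 dp, full precision carried).
H' = −Σ pᵢ ln pᵢ = −((-0.1400) + (-0.1292) + (-0.2538) + (-0.1949) + (-0.1600) + (-0.1600) + (-0.1177)) = 1.1558.
With S = 7 species, ln S = 1.9459, so J = 1.1558/1.9459 = 0.5940, i.e. 0.59 to 2 decimal places.

0.59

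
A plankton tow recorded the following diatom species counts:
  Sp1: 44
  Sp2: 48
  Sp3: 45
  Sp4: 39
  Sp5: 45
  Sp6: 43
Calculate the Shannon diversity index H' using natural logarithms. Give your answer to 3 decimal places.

Total N = 44+48+45+39+45+43 = 264, so the proportions are 0.16667, 0.18182, 0.17045, 0.14773, 0.17045, 0.16288 (working shown to 5 dp, full precision carried).
Each pᵢ ln pᵢ term: 0.16667×(-1.79176)=-0.29863, 0.18182×(-1.70475)=-0.30995, 0.17045×(-1.76929)=-0.30158, 0.14773×(-1.91239)=-0.28251, 0.17045×(-1.76929)=-0.30158, 0.16288×(-1.81475)=-0.29558.
Sum = -1.78984, so H' = 1.790.

1.790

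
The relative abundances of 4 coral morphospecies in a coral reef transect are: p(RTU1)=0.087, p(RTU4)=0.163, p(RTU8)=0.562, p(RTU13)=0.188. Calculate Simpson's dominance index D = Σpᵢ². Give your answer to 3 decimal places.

D = 0.087² + 0.163² + 0.562² + 0.188² = 0.00757 + 0.02657 + 0.31584 + 0.03534 = 0.38533 (working shown to 5 dp, full precision carried).
To 3 decimal places, D = 0.385.

0.385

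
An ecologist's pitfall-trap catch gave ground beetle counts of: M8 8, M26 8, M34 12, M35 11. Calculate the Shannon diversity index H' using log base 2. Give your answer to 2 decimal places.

1.98

Total N = 8+8+12+11 = 39, so the proportions are 0.2051, 0.2051, 0.3077, 0.2821 (working shown to 4 dp, full precision carried).
Each pᵢ log₂ pᵢ term: 0.2051×(-2.2854)=-0.4688, 0.2051×(-2.2854)=-0.4688, 0.3077×(-1.7004)=-0.5232, 0.2821×(-1.8260)=-0.5150.
Sum = -1.9758, so H' = 1.98.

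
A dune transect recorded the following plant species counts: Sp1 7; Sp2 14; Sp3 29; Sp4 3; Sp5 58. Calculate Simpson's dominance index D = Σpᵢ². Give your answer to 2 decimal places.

Total N = 7+14+29+3+58 = 111, so the proportions are 0.0631, 0.1261, 0.2613, 0.027, 0.5225 (working shown to 4 dp, full precision carried).
D = 0.0631² + 0.1261² + 0.2613² + 0.027² + 0.5225² = 0.0040 + 0.0159 + 0.0683 + 0.0007 + 0.2730 = 0.3619.
To 2 decimal places, D = 0.36.

0.36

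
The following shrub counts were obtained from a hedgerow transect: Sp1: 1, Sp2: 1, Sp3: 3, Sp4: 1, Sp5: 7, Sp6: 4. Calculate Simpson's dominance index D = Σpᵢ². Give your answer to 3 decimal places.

0.266

Total N = 1+1+3+1+7+4 = 17, so the proportions are 0.05882, 0.05882, 0.17647, 0.05882, 0.41176, 0.23529 (working shown to 5 dp, full precision carried).
D = 0.05882² + 0.05882² + 0.17647² + 0.05882² + 0.41176² + 0.23529² = 0.00346 + 0.00346 + 0.03114 + 0.00346 + 0.16955 + 0.05536 = 0.26644.
To 3 decimal places, D = 0.266.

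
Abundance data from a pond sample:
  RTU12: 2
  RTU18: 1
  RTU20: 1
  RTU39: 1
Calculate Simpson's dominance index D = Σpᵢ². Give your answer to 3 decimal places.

0.280

Total N = 2+1+1+1 = 5, so the proportions are 0.4, 0.2, 0.2, 0.2 (working shown to 5 dp, full precision carried).
D = 0.4² + 0.2² + 0.2² + 0.2² = 0.16000 + 0.04000 + 0.04000 + 0.04000 = 0.28000.
To 3 decimal places, D = 0.280.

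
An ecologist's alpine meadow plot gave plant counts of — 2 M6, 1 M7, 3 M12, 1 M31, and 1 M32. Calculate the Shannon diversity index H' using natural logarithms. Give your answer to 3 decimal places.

Total N = 2+1+3+1+1 = 8, so the proportions are 0.25, 0.125, 0.375, 0.125, 0.125 (working shown to 5 dp, full precision carried).
Each pᵢ ln pᵢ term: 0.25×(-1.38629)=-0.34657, 0.125×(-2.07944)=-0.25993, 0.375×(-0.98083)=-0.36781, 0.125×(-2.07944)=-0.25993, 0.125×(-2.07944)=-0.25993.
Sum = -1.49418, so H' = 1.494.

1.494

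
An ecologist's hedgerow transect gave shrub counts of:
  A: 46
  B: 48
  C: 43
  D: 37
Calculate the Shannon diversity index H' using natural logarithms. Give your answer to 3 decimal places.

1.382

Total N = 46+48+43+37 = 174, so the proportions are 0.26437, 0.27586, 0.24713, 0.21264 (working shown to 5 dp, full precision carried).
Each pᵢ ln pᵢ term: 0.26437×(-1.33041)=-0.35172, 0.27586×(-1.28785)=-0.35527, 0.24713×(-1.39786)=-0.34545, 0.21264×(-1.54814)=-0.32920.
Sum = -1.38164, so H' = 1.382.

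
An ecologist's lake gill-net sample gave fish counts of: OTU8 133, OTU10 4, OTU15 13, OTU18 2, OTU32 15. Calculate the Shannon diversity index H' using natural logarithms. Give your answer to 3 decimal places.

0.739

Total N = 133+4+13+2+15 = 167, so the proportions are 0.79641, 0.02395, 0.07784, 0.01198, 0.08982 (working shown to 5 dp, full precision carried).
Each pᵢ ln pᵢ term: 0.79641×(-0.22764)=-0.18130, 0.02395×(-3.73170)=-0.08938, 0.07784×(-2.55304)=-0.19874, 0.01198×(-4.42485)=-0.05299, 0.08982×(-2.40994)=-0.21646.
Sum = -0.73887, so H' = 0.739.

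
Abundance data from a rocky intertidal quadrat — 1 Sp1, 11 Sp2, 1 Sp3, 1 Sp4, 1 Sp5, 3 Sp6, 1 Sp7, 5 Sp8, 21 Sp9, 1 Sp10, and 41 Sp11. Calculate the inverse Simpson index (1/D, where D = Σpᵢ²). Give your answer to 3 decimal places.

Total N = 1+11+1+1+1+3+1+5+21+1+41 = 87, so the proportions are 0.0114943, 0.1264368, 0.0114943, 0.0114943, 0.0114943, 0.0344828, 0.0114943, 0.0574713, 0.2413793, 0.0114943, 0.4712644 (working shown to 7 dp, full precision carried).
D = 0.0114943² + 0.1264368² + 0.0114943² + 0.0114943² + 0.0114943² + 0.0344828² + 0.0114943² + 0.0574713² + 0.2413793² + 0.0114943² + 0.4712644² = 0.0001321 + 0.0159863 + 0.0001321 + 0.0001321 + 0.0001321 + 0.0011891 + 0.0001321 + 0.0033029 + 0.0582640 + 0.0001321 + 0.2220901 = 0.3016250.
So 1/D = 3.31537, i.e. 3.315 to 3 decimal places.

3.315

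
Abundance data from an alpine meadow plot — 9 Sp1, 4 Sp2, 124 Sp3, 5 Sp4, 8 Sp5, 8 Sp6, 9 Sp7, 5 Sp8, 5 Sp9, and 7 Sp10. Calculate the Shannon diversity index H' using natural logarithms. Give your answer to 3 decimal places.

Total N = 9+4+124+5+8+8+9+5+5+7 = 184, so the proportions are 0.04891, 0.02174, 0.67391, 0.02717, 0.04348, 0.04348, 0.04891, 0.02717, 0.02717, 0.03804 (working shown to 5 dp, full precision carried).
Each pᵢ ln pᵢ term: 0.04891×(-3.01771)=-0.14761, 0.02174×(-3.82864)=-0.08323, 0.67391×(-0.39465)=-0.26596, 0.02717×(-3.60550)=-0.09798, 0.04348×(-3.13549)=-0.13633, 0.04348×(-3.13549)=-0.13633, 0.04891×(-3.01771)=-0.14761, 0.02717×(-3.60550)=-0.09798, 0.02717×(-3.60550)=-0.09798, 0.03804×(-3.26903)=-0.12437.
Sum = -1.33535, so H' = 1.335.

1.335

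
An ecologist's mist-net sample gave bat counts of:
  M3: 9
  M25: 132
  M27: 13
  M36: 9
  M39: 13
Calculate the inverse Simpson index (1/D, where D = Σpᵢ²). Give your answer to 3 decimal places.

Total N = 9+132+13+9+13 = 176, so the proportions are 0.051136, 0.75, 0.073864, 0.051136, 0.073864 (working shown to 6 dp, full precision carried).
D = 0.051136² + 0.75² + 0.073864² + 0.051136² + 0.073864² = 0.002615 + 0.562500 + 0.005456 + 0.002615 + 0.005456 = 0.578642.
So 1/D = 1.72819, i.e. 1.728 to 3 decimal places.

1.728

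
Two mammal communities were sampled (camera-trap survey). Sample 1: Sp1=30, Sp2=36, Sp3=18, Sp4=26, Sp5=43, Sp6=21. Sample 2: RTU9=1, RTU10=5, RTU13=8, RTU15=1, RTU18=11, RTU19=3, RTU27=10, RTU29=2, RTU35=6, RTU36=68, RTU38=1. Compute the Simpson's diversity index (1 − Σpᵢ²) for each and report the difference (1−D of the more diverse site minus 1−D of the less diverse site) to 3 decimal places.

Sample 1: N=174, proportions 0.17241, 0.2069, 0.10345, 0.14943, 0.24713, 0.12069, giving 1−D = 0.81880 (working shown to 5 dp, full precision carried).
Sample 2: N=116, proportions 0.00862, 0.0431, 0.06897, 0.00862, 0.09483, 0.02586, 0.08621, 0.01724, 0.05172, 0.58621, 0.00862, giving 1−D = 0.62946.
Difference = |0.81880 − 0.62946| = 0.18934, i.e. 0.189 to 3 decimal places.

0.189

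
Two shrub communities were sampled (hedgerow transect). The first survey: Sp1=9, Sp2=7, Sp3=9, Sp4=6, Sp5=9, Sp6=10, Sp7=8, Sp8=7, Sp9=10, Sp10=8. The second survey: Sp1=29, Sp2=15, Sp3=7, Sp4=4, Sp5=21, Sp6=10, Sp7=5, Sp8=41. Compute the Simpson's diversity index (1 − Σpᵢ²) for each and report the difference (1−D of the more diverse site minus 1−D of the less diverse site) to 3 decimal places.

The first survey: N=83, proportions 0.10843, 0.08434, 0.10843, 0.07229, 0.10843, 0.12048, 0.09639, 0.08434, 0.12048, 0.09639, giving 1−D = 0.89766 (working shown to 5 dp, full precision carried).
The second survey: N=132, proportions 0.2197, 0.11364, 0.05303, 0.0303, 0.15909, 0.07576, 0.03788, 0.31061, giving 1−D = 0.80613.
Difference = |0.89766 − 0.80613| = 0.09153, i.e. 0.092 to 3 decimal places.

0.092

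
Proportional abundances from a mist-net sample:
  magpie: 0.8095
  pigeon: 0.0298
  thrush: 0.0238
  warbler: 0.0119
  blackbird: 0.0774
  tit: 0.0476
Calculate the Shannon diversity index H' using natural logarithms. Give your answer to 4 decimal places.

0.7605

Each pᵢ ln pᵢ term (working shown to 6 dp, full precision carried): 0.8095×(-0.211339)=-0.171079, 0.0298×(-3.513247)=-0.104695, 0.0238×(-3.738070)=-0.088966, 0.0119×(-4.431217)=-0.052731, 0.0774×(-2.558768)=-0.198049, 0.0476×(-3.044923)=-0.144938.
Sum = -0.760458, so H' = 0.7605.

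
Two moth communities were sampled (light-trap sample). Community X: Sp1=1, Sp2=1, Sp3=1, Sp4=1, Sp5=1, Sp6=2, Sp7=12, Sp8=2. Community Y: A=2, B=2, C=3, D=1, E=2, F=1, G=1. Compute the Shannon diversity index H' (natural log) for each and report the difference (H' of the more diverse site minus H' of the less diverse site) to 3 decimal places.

0.371

Community X: N=21, proportions 0.04762, 0.04762, 0.04762, 0.04762, 0.04762, 0.09524, 0.57143, 0.09524, giving H' = 1.49255 (working shown to 5 dp, full precision carried).
Community Y: N=12, proportions 0.16667, 0.16667, 0.25, 0.08333, 0.16667, 0.08333, 0.08333, giving H' = 1.86368.
Difference = |1.49255 − 1.86368| = 0.37113, i.e. 0.371 to 3 decimal places.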